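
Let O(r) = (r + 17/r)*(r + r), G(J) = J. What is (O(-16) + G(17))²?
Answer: 316969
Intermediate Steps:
O(r) = 2*r*(r + 17/r) (O(r) = (r + 17/r)*(2*r) = 2*r*(r + 17/r))
(O(-16) + G(17))² = ((34 + 2*(-16)²) + 17)² = ((34 + 2*256) + 17)² = ((34 + 512) + 17)² = (546 + 17)² = 563² = 316969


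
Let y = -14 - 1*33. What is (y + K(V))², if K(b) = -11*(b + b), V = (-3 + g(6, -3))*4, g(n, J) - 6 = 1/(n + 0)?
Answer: 954529/9 ≈ 1.0606e+5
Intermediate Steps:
y = -47 (y = -14 - 33 = -47)
g(n, J) = 6 + 1/n (g(n, J) = 6 + 1/(n + 0) = 6 + 1/n)
V = 38/3 (V = (-3 + (6 + 1/6))*4 = (-3 + (6 + ⅙))*4 = (-3 + 37/6)*4 = (19/6)*4 = 38/3 ≈ 12.667)
K(b) = -22*b
(y + K(V))² = (-47 - 22*38/3)² = (-47 - 836/3)² = (-977/3)² = 954529/9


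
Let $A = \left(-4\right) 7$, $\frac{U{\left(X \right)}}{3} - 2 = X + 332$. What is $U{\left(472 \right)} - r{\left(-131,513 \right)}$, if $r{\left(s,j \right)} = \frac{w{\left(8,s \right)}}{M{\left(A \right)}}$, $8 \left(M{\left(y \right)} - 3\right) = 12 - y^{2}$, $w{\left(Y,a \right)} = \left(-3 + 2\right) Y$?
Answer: $\frac{452150}{187} \approx 2417.9$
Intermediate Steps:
$U{\left(X \right)} = 1002 + 3 X$ ($U{\left(X \right)} = 6 + 3 \left(X + 332\right) = 6 + 3 \left(332 + X\right) = 6 + \left(996 + 3 X\right) = 1002 + 3 X$)
$w{\left(Y,a \right)} = - Y$
$A = -28$
$M{\left(y \right)} = \frac{9}{2} - \frac{y^{2}}{8}$ ($M{\left(y \right)} = 3 + \frac{12 - y^{2}}{8} = 3 - \left(- \frac{3}{2} + \frac{y^{2}}{8}\right) = \frac{9}{2} - \frac{y^{2}}{8}$)
$r{\left(s,j \right)} = \frac{16}{187}$ ($r{\left(s,j \right)} = \frac{\left(-1\right) 8}{\frac{9}{2} - \frac{\left(-28\right)^{2}}{8}} = - \frac{8}{\frac{9}{2} - 98} = - \frac{8}{- \frac{187}{2}} = \left(-8\right) \left(- \frac{2}{187}\right) = \frac{16}{187}$)
$U{\left(472 \right)} - r{\left(-131,513 \right)} = \left(1002 + 3 \cdot 472\right) - \frac{16}{187} = \left(1002 + 1416\right) - \frac{16}{187} = 2418 - \frac{16}{187} = \frac{452150}{187}$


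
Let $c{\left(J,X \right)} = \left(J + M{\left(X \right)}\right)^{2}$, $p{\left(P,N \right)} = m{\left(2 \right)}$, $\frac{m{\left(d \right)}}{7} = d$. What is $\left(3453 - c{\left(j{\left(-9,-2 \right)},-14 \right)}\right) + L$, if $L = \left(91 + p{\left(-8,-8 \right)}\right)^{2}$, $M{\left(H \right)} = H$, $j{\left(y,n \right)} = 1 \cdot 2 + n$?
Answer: $14282$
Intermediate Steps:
$m{\left(d \right)} = 7 d$
$j{\left(y,n \right)} = 2 + n$
$p{\left(P,N \right)} = 14$ ($p{\left(P,N \right)} = 7 \cdot 2 = 14$)
$c{\left(J,X \right)} = \left(J + X\right)^{2}$
$L = 11025$ ($L = \left(91 + 14\right)^{2} = 105^{2} = 11025$)
$\left(3453 - c{\left(j{\left(-9,-2 \right)},-14 \right)}\right) + L = \left(3453 - \left(\left(2 - 2\right) - 14\right)^{2}\right) + 11025 = \left(3453 - \left(0 - 14\right)^{2}\right) + 11025 = \left(3453 - \left(-14\right)^{2}\right) + 11025 = \left(3453 - 196\right) + 11025 = 3257 + 11025 = 14282$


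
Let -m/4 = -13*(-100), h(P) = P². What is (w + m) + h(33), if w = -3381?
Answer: -7492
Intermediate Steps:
m = -5200 (m = -(-52)*(-100) = -4*1300 = -5200)
(w + m) + h(33) = (-3381 - 5200) + 33² = -8581 + 1089 = -7492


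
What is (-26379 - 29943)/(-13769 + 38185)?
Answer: -4023/1744 ≈ -2.3068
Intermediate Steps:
(-26379 - 29943)/(-13769 + 38185) = -56322/24416 = -56322*1/24416 = -4023/1744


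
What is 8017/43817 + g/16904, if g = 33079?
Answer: 1584941911/740682568 ≈ 2.1398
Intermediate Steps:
8017/43817 + g/16904 = 8017/43817 + 33079/16904 = 1584941911/740682568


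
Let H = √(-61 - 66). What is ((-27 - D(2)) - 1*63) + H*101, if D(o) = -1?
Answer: -89 + 101*I*√127 ≈ -89.0 + 1138.2*I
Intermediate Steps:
H = I*√127 (H = √(-127) = I*√127 ≈ 11.269*I)
((-27 - D(2)) - 1*63) + H*101 = ((-27 - 1*(-1)) - 1*63) + (I*√127)*101 = ((-27 + 1) - 63) + 101*I*√127 = (-26 - 63) + 101*I*√127 = -89 + 101*I*√127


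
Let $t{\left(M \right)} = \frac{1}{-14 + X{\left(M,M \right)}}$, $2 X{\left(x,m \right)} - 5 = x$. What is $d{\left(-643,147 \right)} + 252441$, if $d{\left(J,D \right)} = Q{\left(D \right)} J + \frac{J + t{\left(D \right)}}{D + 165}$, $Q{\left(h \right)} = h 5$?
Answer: $- \frac{4258892281}{19344} \approx -2.2017 \cdot 10^{5}$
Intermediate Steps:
$X{\left(x,m \right)} = \frac{5}{2} + \frac{x}{2}$
$Q{\left(h \right)} = 5 h$
$t{\left(M \right)} = \frac{1}{- \frac{23}{2} + \frac{M}{2}}$ ($t{\left(M \right)} = \frac{1}{-14 + \left(\frac{5}{2} + \frac{M}{2}\right)} = \frac{1}{- \frac{23}{2} + \frac{M}{2}}$)
$d{\left(J,D \right)} = \frac{J + \frac{2}{-23 + D}}{165 + D} + 5 D J$ ($d{\left(J,D \right)} = 5 D J + \frac{J + \frac{2}{-23 + D}}{D + 165} = 5 D J + \frac{J + \frac{2}{-23 + D}}{165 + D} = \frac{J + \frac{2}{-23 + D}}{165 + D} + 5 D J$)
$d{\left(-643,147 \right)} + 252441 = \frac{2 - 643 \left(-23 + 147\right) \left(1 + 5 \cdot 147^{2} + 825 \cdot 147\right)}{\left(-23 + 147\right) \left(165 + 147\right)} + 252441 = \frac{2 - 79732 \left(1 + 5 \cdot 21609 + 121275\right)}{124 \cdot 312} + 252441 = \frac{1}{124} \cdot \frac{1}{312} \left(2 - 79732 \left(1 + 108045 + 121275\right)\right) + 252441 = \frac{1}{124} \cdot \frac{1}{312} \left(2 - 79732 \cdot 229321\right) + 252441 = \frac{1}{124} \cdot \frac{1}{312} \left(2 - 18284221972\right) + 252441 = \frac{1}{124} \cdot \frac{1}{312} \left(-18284221970\right) + 252441 = - \frac{9142110985}{19344} + 252441 = - \frac{4258892281}{19344}$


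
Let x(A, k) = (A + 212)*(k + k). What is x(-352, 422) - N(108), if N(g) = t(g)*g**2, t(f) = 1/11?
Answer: -1311424/11 ≈ -1.1922e+5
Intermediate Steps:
t(f) = 1/11
x(A, k) = 2*k*(212 + A) (x(A, k) = (212 + A)*(2*k) = 2*k*(212 + A))
N(g) = g**2/11
x(-352, 422) - N(108) = 2*422*(212 - 352) - 108**2/11 = 2*422*(-140) - 11664/11 = -118160 - 1*11664/11 = -118160 - 11664/11 = -1311424/11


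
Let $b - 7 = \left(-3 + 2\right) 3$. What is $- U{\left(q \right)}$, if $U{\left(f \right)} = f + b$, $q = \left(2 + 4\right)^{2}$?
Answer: $-40$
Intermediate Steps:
$b = 4$ ($b = 7 + \left(-3 + 2\right) 3 = 7 - 3 = 4$)
$q = 36$ ($q = 6^{2} = 36$)
$U{\left(f \right)} = 4 + f$ ($U{\left(f \right)} = f + 4 = 4 + f$)
$- U{\left(q \right)} = - (4 + 36) = \left(-1\right) 40 = -40$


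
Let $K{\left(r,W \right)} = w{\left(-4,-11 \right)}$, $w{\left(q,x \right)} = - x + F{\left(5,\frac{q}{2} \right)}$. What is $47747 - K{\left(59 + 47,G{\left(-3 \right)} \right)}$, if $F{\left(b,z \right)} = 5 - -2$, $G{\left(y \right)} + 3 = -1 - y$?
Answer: $47729$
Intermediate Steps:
$G{\left(y \right)} = -4 - y$ ($G{\left(y \right)} = -3 - \left(1 + y\right) = -4 - y$)
$F{\left(b,z \right)} = 7$ ($F{\left(b,z \right)} = 5 + 2 = 7$)
$w{\left(q,x \right)} = 7 - x$ ($w{\left(q,x \right)} = - x + 7 = 7 - x$)
$K{\left(r,W \right)} = 18$ ($K{\left(r,W \right)} = 7 - -11 = 7 + 11 = 18$)
$47747 - K{\left(59 + 47,G{\left(-3 \right)} \right)} = 47747 - 18 = 47729$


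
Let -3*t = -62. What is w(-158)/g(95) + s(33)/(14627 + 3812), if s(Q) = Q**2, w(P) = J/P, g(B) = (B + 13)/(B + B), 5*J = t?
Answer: 3076451/235982322 ≈ 0.013037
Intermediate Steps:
t = 62/3 (t = -1/3*(-62) = 62/3 ≈ 20.667)
J = 62/15 (J = (1/5)*(62/3) = 62/15 ≈ 4.1333)
g(B) = (13 + B)/(2*B) (g(B) = (13 + B)/((2*B)) = (13 + B)*(1/(2*B)) = (13 + B)/(2*B))
w(P) = 62/(15*P)
w(-158)/g(95) + s(33)/(14627 + 3812) = ((62/15)/(-158))/(((1/2)*(13 + 95)/95)) + 33**2/(14627 + 3812) = ((62/15)*(-1/158))/(((1/2)*(1/95)*108)) + 1089/18439 = -31/(1185*54/95) + 1089*(1/18439) = -31/1185*95/54 + 1089/18439 = -589/12798 + 1089/18439 = 3076451/235982322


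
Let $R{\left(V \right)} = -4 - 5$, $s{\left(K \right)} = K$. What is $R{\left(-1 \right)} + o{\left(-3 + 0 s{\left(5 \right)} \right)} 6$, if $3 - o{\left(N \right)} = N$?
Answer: $27$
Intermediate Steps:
$R{\left(V \right)} = -9$
$o{\left(N \right)} = 3 - N$
$R{\left(-1 \right)} + o{\left(-3 + 0 s{\left(5 \right)} \right)} 6 = -9 + \left(3 - \left(-3 + 0 \cdot 5\right)\right) 6 = -9 + \left(3 - \left(-3 + 0\right)\right) 6 = -9 + \left(3 - -3\right) 6 = -9 + \left(3 + 3\right) 6 = -9 + 6 \cdot 6 = -9 + 36 = 27$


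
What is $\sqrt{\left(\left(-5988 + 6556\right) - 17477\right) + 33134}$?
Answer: $5 \sqrt{649} \approx 127.38$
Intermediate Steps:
$\sqrt{\left(\left(-5988 + 6556\right) - 17477\right) + 33134} = \sqrt{\left(568 - 17477\right) + 33134} = \sqrt{-16909 + 33134} = \sqrt{16225} = 5 \sqrt{649}$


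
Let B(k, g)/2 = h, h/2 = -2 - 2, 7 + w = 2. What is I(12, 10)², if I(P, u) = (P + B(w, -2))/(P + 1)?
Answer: 16/169 ≈ 0.094675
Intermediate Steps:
w = -5 (w = -7 + 2 = -5)
h = -8 (h = 2*(-2 - 2) = 2*(-4) = -8)
B(k, g) = -16 (B(k, g) = 2*(-8) = -16)
I(P, u) = (-16 + P)/(1 + P) (I(P, u) = (P - 16)/(P + 1) = (-16 + P)/(1 + P))
I(12, 10)² = ((-16 + 12)/(1 + 12))² = (-4/13)² = 16/169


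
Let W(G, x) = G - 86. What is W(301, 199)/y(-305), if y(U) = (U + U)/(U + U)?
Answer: 215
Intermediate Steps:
W(G, x) = -86 + G
y(U) = 1 (y(U) = (2*U)/((2*U)) = (2*U)*(1/(2*U)) = 1)
W(301, 199)/y(-305) = (-86 + 301)/1 = 215*1 = 215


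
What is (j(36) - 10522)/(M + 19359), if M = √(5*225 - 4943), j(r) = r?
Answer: -202998474/374774699 + 10486*I*√3818/374774699 ≈ -0.54165 + 0.0017289*I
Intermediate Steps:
M = I*√3818 (M = √(1125 - 4943) = √(-3818) = I*√3818 ≈ 61.79*I)
(j(36) - 10522)/(M + 19359) = (36 - 10522)/(I*√3818 + 19359) = -10486/(19359 + I*√3818)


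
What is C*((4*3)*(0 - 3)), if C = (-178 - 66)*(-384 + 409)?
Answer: 219600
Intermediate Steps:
C = -6100 (C = -244*25 = -6100)
C*((4*3)*(0 - 3)) = -6100*4*3*(0 - 3) = -73200*(-3) = -6100*(-36) = 219600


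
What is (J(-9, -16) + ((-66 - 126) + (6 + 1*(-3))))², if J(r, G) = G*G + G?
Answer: 2601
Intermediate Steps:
J(r, G) = G + G² (J(r, G) = G² + G = G + G²)
(J(-9, -16) + ((-66 - 126) + (6 + 1*(-3))))² = (-16*(1 - 16) + ((-66 - 126) + (6 + 1*(-3))))² = (-16*(-15) + (-192 + (6 - 3)))² = (240 + (-192 + 3))² = (240 - 189)² = 51² = 2601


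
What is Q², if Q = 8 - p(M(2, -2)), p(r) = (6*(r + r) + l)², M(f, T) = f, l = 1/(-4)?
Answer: 79156609/256 ≈ 3.0921e+5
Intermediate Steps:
l = -¼ ≈ -0.25000
p(r) = (-¼ + 12*r)² (p(r) = (6*(r + r) - ¼)² = (6*(2*r) - ¼)² = (12*r - ¼)² = (-¼ + 12*r)²)
Q = -8897/16 (Q = 8 - (-1 + 48*2)²/16 = 8 - (-1 + 96)²/16 = 8 - 95²/16 = 8 - 9025/16 = -8897/16 ≈ -556.06)
Q² = (-8897/16)² = 79156609/256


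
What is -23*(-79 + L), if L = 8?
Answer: 1633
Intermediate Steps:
-23*(-79 + L) = -23*(-79 + 8) = -23*(-71) = 1633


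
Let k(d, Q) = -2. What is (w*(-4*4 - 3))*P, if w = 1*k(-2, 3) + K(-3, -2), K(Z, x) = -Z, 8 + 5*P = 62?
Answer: -1026/5 ≈ -205.20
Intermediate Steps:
P = 54/5 (P = -8/5 + (⅕)*62 = -8/5 + 62/5 = 54/5 ≈ 10.800)
w = 1 (w = 1*(-2) - 1*(-3) = -2 + 3 = 1)
(w*(-4*4 - 3))*P = (1*(-4*4 - 3))*(54/5) = (1*(-16 - 3))*(54/5) = (1*(-19))*(54/5) = -19*54/5 = -1026/5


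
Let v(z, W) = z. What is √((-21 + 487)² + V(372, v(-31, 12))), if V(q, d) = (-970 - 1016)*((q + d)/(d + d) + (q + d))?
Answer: I*√449147 ≈ 670.18*I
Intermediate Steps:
V(q, d) = -1986*d - 1986*q - 993*(d + q)/d (V(q, d) = -1986*((d + q)/((2*d)) + (d + q)) = -1986*((d + q)*(1/(2*d)) + (d + q)) = -1986*((d + q)/(2*d) + (d + q)) = -1986*(d + q + (d + q)/(2*d)) = -1986*d - 1986*q - 993*(d + q)/d)
√((-21 + 487)² + V(372, v(-31, 12))) = √((-21 + 487)² + (-993 - 1986*(-31) - 1986*372 - 993*372/(-31))) = √(466² + (-993 + 61566 - 738792 - 993*372*(-1/31))) = √(217156 + (-993 + 61566 - 738792 + 11916)) = √(217156 - 666303) = √(-449147) = I*√449147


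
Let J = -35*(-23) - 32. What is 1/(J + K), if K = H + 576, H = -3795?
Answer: -1/2446 ≈ -0.00040883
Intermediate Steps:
K = -3219 (K = -3795 + 576 = -3219)
J = 773 (J = 805 - 32 = 773)
1/(J + K) = 1/(773 - 3219) = 1/(-2446) = -1/2446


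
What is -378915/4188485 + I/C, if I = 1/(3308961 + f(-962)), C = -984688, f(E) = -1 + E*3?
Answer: -246707873061453793/2727081867163597664 ≈ -0.090466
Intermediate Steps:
f(E) = -1 + 3*E
I = 1/3306074 (I = 1/(3308961 + (-1 + 3*(-962))) = 1/(3308961 + (-1 - 2886)) = 1/(3308961 - 2887) = 1/3306074 ≈ 3.0247e-7)
-378915/4188485 + I/C = -378915/4188485 + (1/3306074)/(-984688) = -378915*1/4188485 + (1/3306074)*(-1/984688) = -75783/837697 - 1/3255451394912 = -246707873061453793/2727081867163597664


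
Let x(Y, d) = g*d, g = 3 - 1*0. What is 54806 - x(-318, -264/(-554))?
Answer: 15180866/277 ≈ 54805.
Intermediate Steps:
g = 3 (g = 3 + 0 = 3)
x(Y, d) = 3*d
54806 - x(-318, -264/(-554)) = 54806 - 3*(-264/(-554)) = 54806 - 3*(-264*(-1/554)) = 54806 - 3*132/277 = 54806 - 1*396/277 = 54806 - 396/277 = 15180866/277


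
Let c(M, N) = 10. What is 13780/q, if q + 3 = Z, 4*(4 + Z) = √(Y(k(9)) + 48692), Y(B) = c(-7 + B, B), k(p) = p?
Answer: 59360/1843 + 2120*√48702/1843 ≈ 286.06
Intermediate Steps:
Y(B) = 10
Z = -4 + √48702/4 (Z = -4 + √(10 + 48692)/4 = -4 + √48702/4 ≈ 51.171)
q = -7 + √48702/4 (q = -3 + (-4 + √48702/4) = -7 + √48702/4 ≈ 48.171)
13780/q = 13780/(-7 + √48702/4)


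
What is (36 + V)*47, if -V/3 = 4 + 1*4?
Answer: 564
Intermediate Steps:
V = -24 (V = -3*(4 + 1*4) = -3*(4 + 4) = -3*8 = -24)
(36 + V)*47 = (36 - 24)*47 = 12*47 = 564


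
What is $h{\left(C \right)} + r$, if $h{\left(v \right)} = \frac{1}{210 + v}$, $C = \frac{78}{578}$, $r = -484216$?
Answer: $- \frac{29405953175}{60729} \approx -4.8422 \cdot 10^{5}$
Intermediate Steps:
$C = \frac{39}{289}$ ($C = 78 \cdot \frac{1}{578} = \frac{39}{289} \approx 0.13495$)
$h{\left(C \right)} + r = \frac{1}{210 + \frac{39}{289}} - 484216 = \frac{1}{\frac{60729}{289}} - 484216 = \frac{289}{60729} - 484216 = - \frac{29405953175}{60729}$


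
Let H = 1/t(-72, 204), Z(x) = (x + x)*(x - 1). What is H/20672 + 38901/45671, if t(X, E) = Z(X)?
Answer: 8453345439335/9924493906944 ≈ 0.85177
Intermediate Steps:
Z(x) = 2*x*(-1 + x) (Z(x) = (2*x)*(-1 + x) = 2*x*(-1 + x))
t(X, E) = 2*X*(-1 + X)
H = 1/10512 (H = 1/(2*(-72)*(-1 - 72)) = 1/(2*(-72)*(-73)) = 1/10512 ≈ 9.5129e-5)
H/20672 + 38901/45671 = (1/10512)/20672 + 38901/45671 = (1/10512)*(1/20672) + 38901*(1/45671) = 1/217304064 + 38901/45671 = 8453345439335/9924493906944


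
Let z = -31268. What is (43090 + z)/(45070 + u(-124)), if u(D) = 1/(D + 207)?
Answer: 981226/3740811 ≈ 0.26230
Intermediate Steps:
u(D) = 1/(207 + D)
(43090 + z)/(45070 + u(-124)) = (43090 - 31268)/(45070 + 1/(207 - 124)) = 11822/(45070 + 1/83) = 11822/(3740811/83) = 11822*(83/3740811) = 981226/3740811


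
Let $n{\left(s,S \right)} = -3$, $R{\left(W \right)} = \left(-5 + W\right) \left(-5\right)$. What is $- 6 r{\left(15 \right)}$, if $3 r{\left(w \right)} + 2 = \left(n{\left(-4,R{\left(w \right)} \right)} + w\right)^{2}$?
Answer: $-284$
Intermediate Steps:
$R{\left(W \right)} = 25 - 5 W$
$r{\left(w \right)} = - \frac{2}{3} + \frac{\left(-3 + w\right)^{2}}{3}$
$- 6 r{\left(15 \right)} = - 6 \left(- \frac{2}{3} + \frac{\left(-3 + 15\right)^{2}}{3}\right) = - 6 \left(- \frac{2}{3} + \frac{12^{2}}{3}\right) = - 6 \left(- \frac{2}{3} + \frac{1}{3} \cdot 144\right) = - 6 \left(- \frac{2}{3} + 48\right) = \left(-6\right) \frac{142}{3} = -284$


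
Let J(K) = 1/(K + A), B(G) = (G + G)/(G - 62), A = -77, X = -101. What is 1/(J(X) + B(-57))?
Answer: 21182/20173 ≈ 1.0500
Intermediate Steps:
B(G) = 2*G/(-62 + G) (B(G) = (2*G)/(-62 + G) = 2*G/(-62 + G))
J(K) = 1/(-77 + K) (J(K) = 1/(K - 77) = 1/(-77 + K))
1/(J(X) + B(-57)) = 1/(1/(-77 - 101) + 2*(-57)/(-62 - 57)) = 1/(1/(-178) + 2*(-57)/(-119)) = 1/(-1/178 + 2*(-57)*(-1/119)) = 1/(-1/178 + 114/119) = 1/(20173/21182) = 21182/20173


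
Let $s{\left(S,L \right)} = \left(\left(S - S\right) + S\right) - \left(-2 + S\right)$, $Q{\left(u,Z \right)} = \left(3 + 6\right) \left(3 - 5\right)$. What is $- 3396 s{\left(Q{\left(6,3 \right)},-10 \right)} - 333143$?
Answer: $-339935$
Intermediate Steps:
$Q{\left(u,Z \right)} = -18$ ($Q{\left(u,Z \right)} = 9 \left(-2\right) = -18$)
$s{\left(S,L \right)} = 2$ ($s{\left(S,L \right)} = \left(0 + S\right) - \left(-2 + S\right) = S - \left(-2 + S\right) = 2$)
$- 3396 s{\left(Q{\left(6,3 \right)},-10 \right)} - 333143 = \left(-3396\right) 2 - 333143 = -6792 - 333143 = -339935$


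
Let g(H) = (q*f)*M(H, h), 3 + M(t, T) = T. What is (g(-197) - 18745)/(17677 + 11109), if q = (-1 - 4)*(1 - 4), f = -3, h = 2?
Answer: -9350/14393 ≈ -0.64962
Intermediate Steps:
q = 15 (q = -5*(-3) = 15)
M(t, T) = -3 + T
g(H) = 45 (g(H) = (15*(-3))*(-3 + 2) = -45*(-1) = 45)
(g(-197) - 18745)/(17677 + 11109) = (45 - 18745)/(17677 + 11109) = -18700/28786 = -18700*1/28786 = -9350/14393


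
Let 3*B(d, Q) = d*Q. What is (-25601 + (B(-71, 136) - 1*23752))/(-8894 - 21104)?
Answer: 157715/89994 ≈ 1.7525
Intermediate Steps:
B(d, Q) = Q*d/3 (B(d, Q) = (d*Q)/3 = (Q*d)/3 = Q*d/3)
(-25601 + (B(-71, 136) - 1*23752))/(-8894 - 21104) = (-25601 + ((⅓)*136*(-71) - 1*23752))/(-8894 - 21104) = (-25601 + (-9656/3 - 23752))/(-29998) = (-25601 - 80912/3)*(-1/29998) = -157715/3*(-1/29998) = 157715/89994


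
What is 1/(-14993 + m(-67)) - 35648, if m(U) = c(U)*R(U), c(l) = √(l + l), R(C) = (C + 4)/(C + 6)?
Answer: -29817566611019353/836444304175 - 3843*I*√134/836444304175 ≈ -35648.0 - 5.3185e-8*I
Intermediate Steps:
R(C) = (4 + C)/(6 + C)
c(l) = √2*√l (c(l) = √(2*l) = √2*√l)
m(U) = √2*√U*(4 + U)/(6 + U) (m(U) = (√2*√U)*((4 + U)/(6 + U)) = √2*√U*(4 + U)/(6 + U))
1/(-14993 + m(-67)) - 35648 = 1/(-14993 + √2*√(-67)*(4 - 67)/(6 - 67)) - 35648 = 1/(-14993 + √2*(I*√67)*(-63)/(-61)) - 35648 = 1/(-14993 + √2*(I*√67)*(-1/61)*(-63)) - 35648 = 1/(-14993 + 63*I*√134/61) - 35648 = -35648 + 1/(-14993 + 63*I*√134/61)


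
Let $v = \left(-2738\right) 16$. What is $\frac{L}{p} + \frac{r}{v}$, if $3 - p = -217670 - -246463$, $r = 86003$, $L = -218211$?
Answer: $\frac{3541680559}{630616160} \approx 5.6162$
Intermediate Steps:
$v = -43808$
$p = -28790$ ($p = 3 - \left(-217670 - -246463\right) = 3 - \left(-217670 + 246463\right) = 3 - 28793 = -28790$)
$\frac{L}{p} + \frac{r}{v} = - \frac{218211}{-28790} + \frac{86003}{-43808} = \left(-218211\right) \left(- \frac{1}{28790}\right) + 86003 \left(- \frac{1}{43808}\right) = \frac{218211}{28790} - \frac{86003}{43808} = \frac{3541680559}{630616160}$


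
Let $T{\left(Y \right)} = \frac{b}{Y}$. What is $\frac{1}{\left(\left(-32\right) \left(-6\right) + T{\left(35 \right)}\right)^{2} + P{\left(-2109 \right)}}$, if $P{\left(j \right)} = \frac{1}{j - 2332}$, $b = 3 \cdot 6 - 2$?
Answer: $\frac{5440225}{201504582711} \approx 2.6998 \cdot 10^{-5}$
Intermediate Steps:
$b = 16$ ($b = 18 - 2 = 16$)
$P{\left(j \right)} = \frac{1}{-2332 + j}$
$T{\left(Y \right)} = \frac{16}{Y}$
$\frac{1}{\left(\left(-32\right) \left(-6\right) + T{\left(35 \right)}\right)^{2} + P{\left(-2109 \right)}} = \frac{1}{\left(\left(-32\right) \left(-6\right) + \frac{16}{35}\right)^{2} + \frac{1}{-2332 - 2109}} = \frac{1}{\left(192 + 16 \cdot \frac{1}{35}\right)^{2} + \frac{1}{-4441}} = \frac{1}{\left(192 + \frac{16}{35}\right)^{2} - \frac{1}{4441}} = \frac{1}{\left(\frac{6736}{35}\right)^{2} - \frac{1}{4441}} = \frac{1}{\frac{45373696}{1225} - \frac{1}{4441}} = \frac{1}{\frac{201504582711}{5440225}} = \frac{5440225}{201504582711}$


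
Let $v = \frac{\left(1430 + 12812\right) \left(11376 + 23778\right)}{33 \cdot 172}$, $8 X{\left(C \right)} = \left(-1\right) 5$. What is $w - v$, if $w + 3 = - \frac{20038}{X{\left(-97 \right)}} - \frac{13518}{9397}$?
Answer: $- \frac{1247887772276}{22223905} \approx -56151.0$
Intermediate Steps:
$X{\left(C \right)} = - \frac{5}{8}$ ($X{\left(C \right)} = \frac{\left(-1\right) 5}{8} = \frac{1}{8} \left(-5\right) = - \frac{5}{8}$)
$v = \frac{41721939}{473}$ ($v = \frac{14242 \cdot 35154}{5676} = 500663268 \cdot \frac{1}{5676} = \frac{41721939}{473} \approx 88207.0$)
$w = \frac{1506168143}{46985}$ ($w = -3 - \left(- \frac{160304}{5} + \frac{13518}{9397}\right) = -3 - - \frac{1506309098}{46985} = -3 + \left(\frac{160304}{5} - \frac{13518}{9397}\right) = -3 + \frac{1506309098}{46985} = \frac{1506168143}{46985} \approx 32056.0$)
$w - v = \frac{1506168143}{46985} - \frac{41721939}{473} = - \frac{1247887772276}{22223905}$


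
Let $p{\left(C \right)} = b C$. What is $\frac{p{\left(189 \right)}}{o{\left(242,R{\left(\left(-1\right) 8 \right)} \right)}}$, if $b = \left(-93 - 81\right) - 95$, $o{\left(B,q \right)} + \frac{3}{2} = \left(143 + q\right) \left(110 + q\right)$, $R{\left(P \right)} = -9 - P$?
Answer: $- \frac{101682}{30953} \approx -3.285$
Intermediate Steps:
$o{\left(B,q \right)} = - \frac{3}{2} + \left(110 + q\right) \left(143 + q\right)$ ($o{\left(B,q \right)} = - \frac{3}{2} + \left(143 + q\right) \left(110 + q\right) = - \frac{3}{2} + \left(110 + q\right) \left(143 + q\right)$)
$b = -269$ ($b = -174 - 95 = -269$)
$p{\left(C \right)} = - 269 C$
$\frac{p{\left(189 \right)}}{o{\left(242,R{\left(\left(-1\right) 8 \right)} \right)}} = \frac{\left(-269\right) 189}{\frac{31457}{2} + \left(-9 - \left(-1\right) 8\right)^{2} + 253 \left(-9 - \left(-1\right) 8\right)} = - \frac{50841}{\frac{31457}{2} + \left(-9 - -8\right)^{2} + 253 \left(-9 - -8\right)} = - \frac{50841}{\frac{31457}{2} + \left(-9 + 8\right)^{2} + 253 \left(-9 + 8\right)} = - \frac{50841}{\frac{31457}{2} + \left(-1\right)^{2} + 253 \left(-1\right)} = - \frac{50841}{\frac{31457}{2} + 1 - 253} = - \frac{50841}{\frac{30953}{2}} = \left(-50841\right) \frac{2}{30953} = - \frac{101682}{30953}$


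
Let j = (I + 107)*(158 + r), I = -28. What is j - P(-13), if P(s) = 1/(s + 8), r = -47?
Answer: 43846/5 ≈ 8769.2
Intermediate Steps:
P(s) = 1/(8 + s)
j = 8769 (j = (-28 + 107)*(158 - 47) = 79*111 = 8769)
j - P(-13) = 8769 - 1/(8 - 13) = 8769 - 1/(-5) = 8769 - 1*(-1/5) = 8769 + 1/5 = 43846/5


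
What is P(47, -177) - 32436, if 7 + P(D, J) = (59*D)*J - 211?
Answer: -523475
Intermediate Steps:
P(D, J) = -218 + 59*D*J (P(D, J) = -7 + ((59*D)*J - 211) = -7 + (59*D*J - 211) = -7 + (-211 + 59*D*J) = -218 + 59*D*J)
P(47, -177) - 32436 = (-218 + 59*47*(-177)) - 32436 = (-218 - 490821) - 32436 = -491039 - 32436 = -523475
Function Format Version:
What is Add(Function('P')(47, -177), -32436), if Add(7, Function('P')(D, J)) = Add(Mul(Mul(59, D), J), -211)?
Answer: -523475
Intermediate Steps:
Function('P')(D, J) = Add(-218, Mul(59, D, J)) (Function('P')(D, J) = Add(-7, Add(Mul(Mul(59, D), J), -211)) = Add(-7, Add(Mul(59, D, J), -211)) = Add(-7, Add(-211, Mul(59, D, J))) = Add(-218, Mul(59, D, J)))
Add(Function('P')(47, -177), -32436) = Add(Add(-218, Mul(59, 47, -177)), -32436) = Add(Add(-218, -490821), -32436) = Add(-491039, -32436) = -523475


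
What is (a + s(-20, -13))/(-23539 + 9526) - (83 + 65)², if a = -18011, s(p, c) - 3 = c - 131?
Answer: -306922600/14013 ≈ -21903.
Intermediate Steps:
s(p, c) = -128 + c (s(p, c) = 3 + (c - 131) = 3 + (-131 + c) = -128 + c)
(a + s(-20, -13))/(-23539 + 9526) - (83 + 65)² = (-18011 + (-128 - 13))/(-23539 + 9526) - (83 + 65)² = (-18011 - 141)/(-14013) - 1*148² = -18152*(-1/14013) - 1*21904 = 18152/14013 - 21904 = -306922600/14013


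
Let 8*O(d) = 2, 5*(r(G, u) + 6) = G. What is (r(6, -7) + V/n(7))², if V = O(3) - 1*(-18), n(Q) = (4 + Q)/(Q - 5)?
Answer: 26569/12100 ≈ 2.1958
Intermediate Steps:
r(G, u) = -6 + G/5
n(Q) = (4 + Q)/(-5 + Q)
O(d) = ¼ (O(d) = (⅛)*2 = ¼)
V = 73/4 (V = ¼ - 1*(-18) = ¼ + 18 = 73/4 ≈ 18.250)
(r(6, -7) + V/n(7))² = ((-6 + (⅕)*6) + 73/(4*(((4 + 7)/(-5 + 7)))))² = ((-6 + 6/5) + 73/(4*((11/2))))² = (-24/5 + 73/(4*(((½)*11))))² = (-24/5 + 73/(4*(11/2)))² = (-24/5 + (73/4)*(2/11))² = (-24/5 + 73/22)² = (-163/110)² = 26569/12100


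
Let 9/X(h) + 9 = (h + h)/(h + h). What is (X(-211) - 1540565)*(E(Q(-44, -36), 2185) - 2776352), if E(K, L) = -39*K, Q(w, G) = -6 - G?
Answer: 17115825218569/4 ≈ 4.2790e+12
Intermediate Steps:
X(h) = -9/8 (X(h) = 9/(-9 + (h + h)/(h + h)) = 9/(-9 + (2*h)/((2*h))) = 9/(-9 + (2*h)*(1/(2*h))) = 9/(-9 + 1) = 9/(-8) = 9*(-⅛) = -9/8)
(X(-211) - 1540565)*(E(Q(-44, -36), 2185) - 2776352) = (-9/8 - 1540565)*(-39*(-6 - 1*(-36)) - 2776352) = -12324529*(-39*(-6 + 36) - 2776352)/8 = -12324529*(-39*30 - 2776352)/8 = -12324529*(-1170 - 2776352)/8 = -12324529/8*(-2777522) = 17115825218569/4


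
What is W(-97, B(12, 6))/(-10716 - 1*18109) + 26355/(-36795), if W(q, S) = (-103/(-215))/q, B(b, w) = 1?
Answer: -1056212171216/1474609604875 ≈ -0.71627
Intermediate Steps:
W(q, S) = 103/(215*q) (W(q, S) = (-103*(-1/215))/q = 103/(215*q))
W(-97, B(12, 6))/(-10716 - 1*18109) + 26355/(-36795) = ((103/215)/(-97))/(-10716 - 1*18109) + 26355/(-36795) = ((103/215)*(-1/97))/(-10716 - 18109) + 26355*(-1/36795) = -103/20855/(-28825) - 1757/2453 = -103/20855*(-1/28825) - 1757/2453 = 103/601145375 - 1757/2453 = -1056212171216/1474609604875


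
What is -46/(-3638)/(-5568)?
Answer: -23/10128192 ≈ -2.2709e-6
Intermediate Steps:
-46/(-3638)/(-5568) = -46*(-1/3638)*(-1/5568) = (23/1819)*(-1/5568) = -23/10128192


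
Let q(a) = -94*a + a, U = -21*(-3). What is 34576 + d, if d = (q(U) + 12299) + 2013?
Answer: 43029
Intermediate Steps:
U = 63
q(a) = -93*a
d = 8453 (d = (-93*63 + 12299) + 2013 = (-5859 + 12299) + 2013 = 6440 + 2013 = 8453)
34576 + d = 34576 + 8453 = 43029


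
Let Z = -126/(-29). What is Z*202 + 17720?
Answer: 539332/29 ≈ 18598.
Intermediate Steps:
Z = 126/29 (Z = -126*(-1/29) = 126/29 ≈ 4.3448)
Z*202 + 17720 = (126/29)*202 + 17720 = 25452/29 + 17720 = 539332/29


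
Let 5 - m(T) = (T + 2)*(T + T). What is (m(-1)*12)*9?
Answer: 756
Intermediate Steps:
m(T) = 5 - 2*T*(2 + T) (m(T) = 5 - (T + 2)*(T + T) = 5 - (2 + T)*2*T = 5 - 2*T*(2 + T))
(m(-1)*12)*9 = ((5 - 4*(-1) - 2*(-1)²)*12)*9 = ((5 + 4 - 2*1)*12)*9 = ((5 + 4 - 2)*12)*9 = (7*12)*9 = 84*9 = 756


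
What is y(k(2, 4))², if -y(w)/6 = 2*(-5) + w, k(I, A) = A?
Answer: 1296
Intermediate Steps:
y(w) = 60 - 6*w (y(w) = -6*(2*(-5) + w) = -6*(-10 + w) = 60 - 6*w)
y(k(2, 4))² = (60 - 6*4)² = (60 - 24)² = 36² = 1296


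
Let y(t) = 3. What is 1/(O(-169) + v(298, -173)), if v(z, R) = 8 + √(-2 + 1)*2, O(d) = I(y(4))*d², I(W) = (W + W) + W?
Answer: 257057/66078301253 - 2*I/66078301253 ≈ 3.8902e-6 - 3.0267e-11*I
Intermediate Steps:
I(W) = 3*W (I(W) = 2*W + W = 3*W)
O(d) = 9*d² (O(d) = (3*3)*d² = 9*d²)
v(z, R) = 8 + 2*I (v(z, R) = 8 + √(-1)*2 = 8 + I*2 = 8 + 2*I)
1/(O(-169) + v(298, -173)) = 1/(9*(-169)² + (8 + 2*I)) = 1/(9*28561 + (8 + 2*I)) = 1/(257049 + (8 + 2*I)) = 1/(257057 + 2*I) = (257057 - 2*I)/66078301253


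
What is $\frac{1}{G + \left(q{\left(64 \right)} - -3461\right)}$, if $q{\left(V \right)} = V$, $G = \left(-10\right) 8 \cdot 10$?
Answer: $\frac{1}{2725} \approx 0.00036697$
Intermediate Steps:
$G = -800$ ($G = \left(-80\right) 10 = -800$)
$\frac{1}{G + \left(q{\left(64 \right)} - -3461\right)} = \frac{1}{-800 + \left(64 - -3461\right)} = \frac{1}{-800 + \left(64 + 3461\right)} = \frac{1}{-800 + 3525} = \frac{1}{2725}$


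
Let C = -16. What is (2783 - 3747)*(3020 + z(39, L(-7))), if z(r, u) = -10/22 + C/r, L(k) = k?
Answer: -1248581476/429 ≈ -2.9104e+6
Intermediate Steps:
z(r, u) = -5/11 - 16/r (z(r, u) = -10/22 - 16/r = -10*1/22 - 16/r = -5/11 - 16/r)
(2783 - 3747)*(3020 + z(39, L(-7))) = (2783 - 3747)*(3020 + (-5/11 - 16/39)) = -964*(3020 + (-5/11 - 16*1/39)) = -964*(3020 + (-5/11 - 16/39)) = -964*(3020 - 371/429) = -964*1295209/429 = -1248581476/429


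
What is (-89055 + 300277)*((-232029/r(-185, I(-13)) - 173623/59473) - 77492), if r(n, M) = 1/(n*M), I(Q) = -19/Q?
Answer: 10232689774503716256/773149 ≈ 1.3235e+13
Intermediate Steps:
r(n, M) = 1/(M*n)
(-89055 + 300277)*((-232029/r(-185, I(-13)) - 173623/59473) - 77492) = (-89055 + 300277)*((-232029/(1/(-19/(-13)*(-185))) - 173623/59473) - 77492) = 211222*((-232029/(-1/185/(-19*(-1/13))) - 173623*1/59473) - 77492) = 211222*((-232029/(-1/185/(19/13)) - 173623/59473) - 77492) = 211222*((-232029/((13/19)*(-1/185)) - 173623/59473) - 77492) = 211222*((-232029/(-13/3515) - 173623/59473) - 77492) = 211222*((-232029*(-3515/13) - 173623/59473) - 77492) = 211222*((815581935/13 - 173623/59473) - 77492) = 211222*(48505102163156/773149 - 77492) = 211222*(48445189300848/773149) = 10232689774503716256/773149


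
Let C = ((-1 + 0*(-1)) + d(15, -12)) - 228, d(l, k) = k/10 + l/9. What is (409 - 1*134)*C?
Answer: -188540/3 ≈ -62847.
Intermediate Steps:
d(l, k) = l/9 + k/10 (d(l, k) = k*(⅒) + l*(⅑) = k/10 + l/9 = l/9 + k/10)
C = -3428/15 (C = ((-1 + 0*(-1)) + ((⅑)*15 + (⅒)*(-12))) - 228 = ((-1 + 0) + (5/3 - 6/5)) - 228 = (-1 + 7/15) - 228 = -8/15 - 228 = -3428/15 ≈ -228.53)
(409 - 1*134)*C = (409 - 1*134)*(-3428/15) = (409 - 134)*(-3428/15) = 275*(-3428/15) = -188540/3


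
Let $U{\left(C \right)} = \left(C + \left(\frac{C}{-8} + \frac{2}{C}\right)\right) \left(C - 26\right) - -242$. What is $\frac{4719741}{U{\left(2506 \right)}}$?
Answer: $\frac{454910421}{524164982} \approx 0.86788$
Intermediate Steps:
$U{\left(C \right)} = 242 + \left(-26 + C\right) \left(\frac{2}{C} + \frac{7 C}{8}\right)$ ($U{\left(C \right)} = \left(C + \left(C \left(- \frac{1}{8}\right) + \frac{2}{C}\right)\right) \left(-26 + C\right) + 242 = \left(C - \left(- \frac{2}{C} + \frac{C}{8}\right)\right) \left(-26 + C\right) + 242 = \left(\frac{2}{C} + \frac{7 C}{8}\right) \left(-26 + C\right) + 242 = \left(-26 + C\right) \left(\frac{2}{C} + \frac{7 C}{8}\right) + 242 = 242 + \left(-26 + C\right) \left(\frac{2}{C} + \frac{7 C}{8}\right)$)
$\frac{4719741}{U{\left(2506 \right)}} = \frac{4719741}{\frac{1}{8} \cdot \frac{1}{2506} \left(-416 + 2506 \left(1952 - 456092 + 7 \cdot 2506^{2}\right)\right)} = \frac{4719741}{\frac{1}{8} \cdot \frac{1}{2506} \left(-416 + 2506 \left(1952 - 456092 + 7 \cdot 6280036\right)\right)} = \frac{4719741}{\frac{1}{8} \cdot \frac{1}{2506} \left(-416 + 2506 \left(1952 - 456092 + 43960252\right)\right)} = \frac{4719741}{\frac{1}{8} \cdot \frac{1}{2506} \left(-416 + 2506 \cdot 43506112\right)} = \frac{4719741}{\frac{1}{8} \cdot \frac{1}{2506} \left(-416 + 109026316672\right)} = \frac{4719741}{\frac{1}{8} \cdot \frac{1}{2506} \cdot 109026316256} = \frac{4719741}{\frac{6814144766}{1253}} = 4719741 \cdot \frac{1253}{6814144766} = \frac{454910421}{524164982}$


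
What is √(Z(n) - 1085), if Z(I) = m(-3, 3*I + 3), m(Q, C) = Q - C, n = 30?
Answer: I*√1181 ≈ 34.366*I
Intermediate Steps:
Z(I) = -6 - 3*I (Z(I) = -3 - (3*I + 3) = -3 - (3 + 3*I) = -3 + (-3 - 3*I) = -6 - 3*I)
√(Z(n) - 1085) = √((-6 - 3*30) - 1085) = √((-6 - 90) - 1085) = √(-96 - 1085) = √(-1181) = I*√1181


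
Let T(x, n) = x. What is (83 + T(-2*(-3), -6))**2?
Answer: 7921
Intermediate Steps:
(83 + T(-2*(-3), -6))**2 = (83 - 2*(-3))**2 = (83 + 6)**2 = 89**2 = 7921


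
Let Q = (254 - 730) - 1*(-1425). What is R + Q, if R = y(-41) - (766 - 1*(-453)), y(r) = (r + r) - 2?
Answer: -354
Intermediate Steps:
y(r) = -2 + 2*r (y(r) = 2*r - 2 = -2 + 2*r)
Q = 949 (Q = -476 + 1425 = 949)
R = -1303 (R = (-2 + 2*(-41)) - (766 - 1*(-453)) = (-2 - 82) - (766 + 453) = -84 - 1*1219 = -84 - 1219 = -1303)
R + Q = -1303 + 949 = -354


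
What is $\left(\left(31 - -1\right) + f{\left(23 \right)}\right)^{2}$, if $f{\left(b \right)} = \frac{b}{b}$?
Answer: $1089$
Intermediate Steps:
$f{\left(b \right)} = 1$
$\left(\left(31 - -1\right) + f{\left(23 \right)}\right)^{2} = \left(\left(31 - -1\right) + 1\right)^{2} = \left(\left(31 + 1\right) + 1\right)^{2} = \left(32 + 1\right)^{2} = 33^{2} = 1089$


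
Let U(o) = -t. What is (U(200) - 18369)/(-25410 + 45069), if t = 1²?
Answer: -18370/19659 ≈ -0.93443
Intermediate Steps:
t = 1
U(o) = -1 (U(o) = -1*1 = -1)
(U(200) - 18369)/(-25410 + 45069) = (-1 - 18369)/(-25410 + 45069) = -18370/19659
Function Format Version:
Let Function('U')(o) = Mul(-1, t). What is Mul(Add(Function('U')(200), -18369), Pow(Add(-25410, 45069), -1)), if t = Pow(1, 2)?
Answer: Rational(-18370, 19659) ≈ -0.93443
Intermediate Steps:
t = 1
Function('U')(o) = -1 (Function('U')(o) = Mul(-1, 1) = -1)
Mul(Add(Function('U')(200), -18369), Pow(Add(-25410, 45069), -1)) = Mul(Add(-1, -18369), Pow(Add(-25410, 45069), -1)) = Mul(-18370, Pow(19659, -1)) = Mul(-18370, Rational(1, 19659)) = Rational(-18370, 19659)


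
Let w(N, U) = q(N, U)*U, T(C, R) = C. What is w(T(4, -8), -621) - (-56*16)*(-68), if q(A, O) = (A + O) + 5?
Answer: 319124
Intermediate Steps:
q(A, O) = 5 + A + O
w(N, U) = U*(5 + N + U) (w(N, U) = (5 + N + U)*U = U*(5 + N + U))
w(T(4, -8), -621) - (-56*16)*(-68) = -621*(5 + 4 - 621) - (-56*16)*(-68) = -621*(-612) - (-896)*(-68) = 380052 - 1*60928 = 380052 - 60928 = 319124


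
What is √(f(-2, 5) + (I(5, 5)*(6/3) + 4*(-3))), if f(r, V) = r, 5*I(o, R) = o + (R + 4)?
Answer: I*√210/5 ≈ 2.8983*I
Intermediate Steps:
I(o, R) = ⅘ + R/5 + o/5 (I(o, R) = (o + (R + 4))/5 = (o + (4 + R))/5 = (4 + R + o)/5 = ⅘ + R/5 + o/5)
√(f(-2, 5) + (I(5, 5)*(6/3) + 4*(-3))) = √(-2 + ((⅘ + (⅕)*5 + (⅕)*5)*(6/3) + 4*(-3))) = √(-2 + ((⅘ + 1 + 1)*(6*(⅓)) - 12)) = √(-2 + ((14/5)*2 - 12)) = √(-2 + (28/5 - 12)) = √(-2 - 32/5) = √(-42/5) = I*√210/5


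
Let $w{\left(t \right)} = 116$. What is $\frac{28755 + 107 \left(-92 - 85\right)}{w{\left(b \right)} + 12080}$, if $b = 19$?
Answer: $\frac{2454}{3049} \approx 0.80485$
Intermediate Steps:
$\frac{28755 + 107 \left(-92 - 85\right)}{w{\left(b \right)} + 12080} = \frac{28755 + 107 \left(-92 - 85\right)}{116 + 12080} = \frac{28755 + 107 \left(-177\right)}{12196} = \left(28755 - 18939\right) \frac{1}{12196} = 9816 \cdot \frac{1}{12196} = \frac{2454}{3049}$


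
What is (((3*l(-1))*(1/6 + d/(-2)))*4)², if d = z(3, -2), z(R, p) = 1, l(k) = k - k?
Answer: 0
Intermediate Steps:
l(k) = 0
d = 1
(((3*l(-1))*(1/6 + d/(-2)))*4)² = (((3*0)*(1/6 + 1/(-2)))*4)² = ((0*(1*(⅙) + 1*(-½)))*4)² = ((0*(⅙ - ½))*4)² = ((0*(-⅓))*4)² = (0*4)² = 0² = 0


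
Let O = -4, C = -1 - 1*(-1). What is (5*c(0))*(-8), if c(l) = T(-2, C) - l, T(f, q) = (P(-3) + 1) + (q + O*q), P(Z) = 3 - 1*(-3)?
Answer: -280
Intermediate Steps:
C = 0 (C = -1 + 1 = 0)
P(Z) = 6 (P(Z) = 3 + 3 = 6)
T(f, q) = 7 - 3*q (T(f, q) = (6 + 1) + (q - 4*q) = 7 - 3*q)
c(l) = 7 - l (c(l) = (7 - 3*0) - l = (7 + 0) - l = 7 - l)
(5*c(0))*(-8) = (5*(7 - 1*0))*(-8) = (5*(7 + 0))*(-8) = (5*7)*(-8) = 35*(-8) = -280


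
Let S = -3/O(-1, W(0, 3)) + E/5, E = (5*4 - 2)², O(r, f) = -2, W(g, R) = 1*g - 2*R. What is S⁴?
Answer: 193220905761/10000 ≈ 1.9322e+7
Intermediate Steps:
W(g, R) = g - 2*R
E = 324 (E = (20 - 2)² = 18² = 324)
S = 663/10 (S = -3/(-2) + 324/5 = -3*(-½) + 324*(⅕) = 3/2 + 324/5 = 663/10 ≈ 66.300)
S⁴ = (663/10)⁴ = 193220905761/10000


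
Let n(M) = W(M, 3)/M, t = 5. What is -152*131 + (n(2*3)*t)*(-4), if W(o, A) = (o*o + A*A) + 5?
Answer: -60236/3 ≈ -20079.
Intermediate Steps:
W(o, A) = 5 + A**2 + o**2 (W(o, A) = (o**2 + A**2) + 5 = (A**2 + o**2) + 5 = 5 + A**2 + o**2)
n(M) = (14 + M**2)/M (n(M) = (5 + 3**2 + M**2)/M = (5 + 9 + M**2)/M = (14 + M**2)/M)
-152*131 + (n(2*3)*t)*(-4) = -152*131 + ((2*3 + 14/((2*3)))*5)*(-4) = -19912 + ((6 + 14/6)*5)*(-4) = -19912 + ((6 + 14*(1/6))*5)*(-4) = -19912 + ((6 + 7/3)*5)*(-4) = -19912 + ((25/3)*5)*(-4) = -19912 + (125/3)*(-4) = -19912 - 500/3 = -60236/3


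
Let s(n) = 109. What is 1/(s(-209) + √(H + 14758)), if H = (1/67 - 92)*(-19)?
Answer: -7303/309856 + √74094161/309856 ≈ 0.0042110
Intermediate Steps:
H = 117097/67 (H = (1/67 - 92)*(-19) = -6163/67*(-19) = 117097/67 ≈ 1747.7)
1/(s(-209) + √(H + 14758)) = 1/(109 + √(117097/67 + 14758)) = 1/(109 + √(1105883/67)) = 1/(109 + √74094161/67)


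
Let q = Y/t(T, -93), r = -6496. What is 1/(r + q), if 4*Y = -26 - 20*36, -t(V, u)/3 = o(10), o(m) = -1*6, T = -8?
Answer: -36/234229 ≈ -0.00015370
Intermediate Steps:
o(m) = -6
t(V, u) = 18 (t(V, u) = -3*(-6) = 18)
Y = -373/2 (Y = (-26 - 20*36)/4 = (-26 - 720)/4 = (¼)*(-746) = -373/2 ≈ -186.50)
q = -373/36 (q = -373/2/18 = -373/2*1/18 = -373/36 ≈ -10.361)
1/(r + q) = 1/(-6496 - 373/36) = 1/(-234229/36) = -36/234229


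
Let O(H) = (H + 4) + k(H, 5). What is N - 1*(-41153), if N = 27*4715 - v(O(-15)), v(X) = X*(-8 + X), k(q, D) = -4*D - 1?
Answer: 167178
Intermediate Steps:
k(q, D) = -1 - 4*D
O(H) = -17 + H (O(H) = (H + 4) + (-1 - 4*5) = (4 + H) + (-1 - 20) = (4 + H) - 21 = -17 + H)
N = 126025 (N = 27*4715 - (-17 - 15)*(-8 + (-17 - 15)) = 127305 - (-32)*(-8 - 32) = 127305 - (-32)*(-40) = 127305 - 1*1280 = 127305 - 1280 = 126025)
N - 1*(-41153) = 126025 - 1*(-41153) = 126025 + 41153 = 167178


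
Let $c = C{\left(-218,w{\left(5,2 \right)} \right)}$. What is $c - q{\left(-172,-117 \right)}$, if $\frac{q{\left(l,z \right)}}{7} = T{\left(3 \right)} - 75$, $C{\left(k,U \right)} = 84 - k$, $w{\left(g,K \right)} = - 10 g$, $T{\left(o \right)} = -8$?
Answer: $883$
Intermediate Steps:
$q{\left(l,z \right)} = -581$ ($q{\left(l,z \right)} = 7 \left(-8 - 75\right) = 7 \left(-83\right) = -581$)
$c = 302$ ($c = 84 - -218 = 84 + 218 = 302$)
$c - q{\left(-172,-117 \right)} = 302 - -581 = 302 + 581 = 883$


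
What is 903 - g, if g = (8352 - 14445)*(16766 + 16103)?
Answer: 200271720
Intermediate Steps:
g = -200270817 (g = -6093*32869 = -200270817)
903 - g = 903 - 1*(-200270817) = 903 + 200270817 = 200271720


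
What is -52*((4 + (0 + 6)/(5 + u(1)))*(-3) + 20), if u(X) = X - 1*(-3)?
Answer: -312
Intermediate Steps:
u(X) = 3 + X (u(X) = X + 3 = 3 + X)
-52*((4 + (0 + 6)/(5 + u(1)))*(-3) + 20) = -52*((4 + (0 + 6)/(5 + (3 + 1)))*(-3) + 20) = -52*((4 + 6/(5 + 4))*(-3) + 20) = -52*((4 + 6/9)*(-3) + 20) = -52*((4 + 6*(⅑))*(-3) + 20) = -52*((4 + ⅔)*(-3) + 20) = -52*((14/3)*(-3) + 20) = -52*(-14 + 20) = -52*6 = -312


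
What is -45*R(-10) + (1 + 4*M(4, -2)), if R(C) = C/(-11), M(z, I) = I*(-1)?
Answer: -351/11 ≈ -31.909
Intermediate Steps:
M(z, I) = -I
R(C) = -C/11 (R(C) = C*(-1/11) = -C/11)
-45*R(-10) + (1 + 4*M(4, -2)) = -(-45)*(-10)/11 + (1 + 4*(-1*(-2))) = -45*10/11 + (1 + 4*2) = -450/11 + (1 + 8) = -450/11 + 9 = -351/11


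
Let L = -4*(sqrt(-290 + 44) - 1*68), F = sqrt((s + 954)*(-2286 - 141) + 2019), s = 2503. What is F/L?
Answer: -3*sqrt(14329705)/4870 + 17*I*sqrt(2097030)/2435 ≈ -2.3319 + 10.11*I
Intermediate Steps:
F = 2*I*sqrt(2097030) (F = sqrt((2503 + 954)*(-2286 - 141) + 2019) = sqrt(3457*(-2427) + 2019) = sqrt(-8390139 + 2019) = sqrt(-8388120) = 2*I*sqrt(2097030) ≈ 2896.2*I)
L = 272 - 4*I*sqrt(246) (L = -4*(sqrt(-246) - 68) = -4*(I*sqrt(246) - 68) = -4*(-68 + I*sqrt(246)) = 272 - 4*I*sqrt(246) ≈ 272.0 - 62.738*I)
F/L = (2*I*sqrt(2097030))/(272 - 4*I*sqrt(246)) = 2*I*sqrt(2097030)/(272 - 4*I*sqrt(246))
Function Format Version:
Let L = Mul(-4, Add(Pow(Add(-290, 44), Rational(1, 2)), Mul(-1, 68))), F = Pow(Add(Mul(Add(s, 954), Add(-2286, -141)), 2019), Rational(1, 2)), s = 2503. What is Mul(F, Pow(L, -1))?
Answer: Add(Mul(Rational(-3, 4870), Pow(14329705, Rational(1, 2))), Mul(Rational(17, 2435), I, Pow(2097030, Rational(1, 2)))) ≈ Add(-2.3319, Mul(10.110, I))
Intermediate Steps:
F = Mul(2, I, Pow(2097030, Rational(1, 2))) (F = Pow(Add(Mul(Add(2503, 954), Add(-2286, -141)), 2019), Rational(1, 2)) = Pow(Add(Mul(3457, -2427), 2019), Rational(1, 2)) = Pow(Add(-8390139, 2019), Rational(1, 2)) = Pow(-8388120, Rational(1, 2)) = Mul(2, I, Pow(2097030, Rational(1, 2))) ≈ Mul(2896.2, I))
L = Add(272, Mul(-4, I, Pow(246, Rational(1, 2)))) (L = Mul(-4, Add(Pow(-246, Rational(1, 2)), -68)) = Mul(-4, Add(Mul(I, Pow(246, Rational(1, 2))), -68)) = Mul(-4, Add(-68, Mul(I, Pow(246, Rational(1, 2))))) = Add(272, Mul(-4, I, Pow(246, Rational(1, 2)))) ≈ Add(272.00, Mul(-62.738, I)))
Mul(F, Pow(L, -1)) = Mul(Mul(2, I, Pow(2097030, Rational(1, 2))), Pow(Add(272, Mul(-4, I, Pow(246, Rational(1, 2)))), -1)) = Mul(2, I, Pow(2097030, Rational(1, 2)), Pow(Add(272, Mul(-4, I, Pow(246, Rational(1, 2)))), -1))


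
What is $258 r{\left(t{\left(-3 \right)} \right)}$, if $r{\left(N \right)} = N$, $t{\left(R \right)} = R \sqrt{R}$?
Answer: $- 774 i \sqrt{3} \approx - 1340.6 i$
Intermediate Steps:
$t{\left(R \right)} = R^{\frac{3}{2}}$
$258 r{\left(t{\left(-3 \right)} \right)} = 258 \left(-3\right)^{\frac{3}{2}} = 258 \left(- 3 i \sqrt{3}\right) = - 774 i \sqrt{3}$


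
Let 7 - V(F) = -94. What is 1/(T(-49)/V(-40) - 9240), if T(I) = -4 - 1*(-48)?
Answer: -101/933196 ≈ -0.00010823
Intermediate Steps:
V(F) = 101 (V(F) = 7 - 1*(-94) = 7 + 94 = 101)
T(I) = 44 (T(I) = -4 + 48 = 44)
1/(T(-49)/V(-40) - 9240) = 1/(44/101 - 9240) = 1/(-933196/101) = -101/933196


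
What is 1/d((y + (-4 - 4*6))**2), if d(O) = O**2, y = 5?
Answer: 1/279841 ≈ 3.5735e-6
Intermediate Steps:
1/d((y + (-4 - 4*6))**2) = 1/(((5 + (-4 - 4*6))**2)**2) = 1/(((5 + (-4 - 24))**2)**2) = 1/(((5 - 28)**2)**2) = 1/(((-23)**2)**2) = 1/(529**2) = 1/279841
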